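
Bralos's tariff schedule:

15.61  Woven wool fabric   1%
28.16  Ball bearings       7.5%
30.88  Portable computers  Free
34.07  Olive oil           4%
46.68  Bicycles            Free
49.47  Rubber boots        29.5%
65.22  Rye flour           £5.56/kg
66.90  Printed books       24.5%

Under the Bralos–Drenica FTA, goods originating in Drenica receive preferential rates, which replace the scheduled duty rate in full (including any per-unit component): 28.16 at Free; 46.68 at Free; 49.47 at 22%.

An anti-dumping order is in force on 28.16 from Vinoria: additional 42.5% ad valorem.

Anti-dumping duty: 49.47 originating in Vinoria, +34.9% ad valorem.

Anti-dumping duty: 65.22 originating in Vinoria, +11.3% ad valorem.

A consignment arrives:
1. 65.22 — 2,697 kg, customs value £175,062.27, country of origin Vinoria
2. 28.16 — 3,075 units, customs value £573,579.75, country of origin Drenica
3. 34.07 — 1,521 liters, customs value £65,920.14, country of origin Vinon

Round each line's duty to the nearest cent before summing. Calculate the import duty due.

£37,414.17

Line 1 (65.22, Vinoria, 2,697 kg, £175,062.27):
Base rate for 65.22 is £5.56/kg.
Additional duty on 65.22 from Vinoria: +11.3% ad valorem. Applied ad valorem rate = 11.3%.
Duty = £175,062.27 × 11.3% + 2,697 × £5.56 = £34,777.36.
Line 2 (28.16, Drenica, 3,075 units, £573,579.75):
Base rate for 28.16 is 7.5%.
Origin Drenica qualifies under the Bralos–Drenica agreement and 28.16 is covered: preferential rate Free applies instead.
The additional-duty order on 28.16 targets Vinoria, not Drenica; it does not apply.
Duty = £573,579.75 × 0% = £0.00.
Line 3 (34.07, Vinon, 1,521 liters, £65,920.14):
Base rate for 34.07 is 4%.
Duty = £65,920.14 × 4% = £2,636.81.
Total = £34,777.36 + £0.00 + £2,636.81 = £37,414.17.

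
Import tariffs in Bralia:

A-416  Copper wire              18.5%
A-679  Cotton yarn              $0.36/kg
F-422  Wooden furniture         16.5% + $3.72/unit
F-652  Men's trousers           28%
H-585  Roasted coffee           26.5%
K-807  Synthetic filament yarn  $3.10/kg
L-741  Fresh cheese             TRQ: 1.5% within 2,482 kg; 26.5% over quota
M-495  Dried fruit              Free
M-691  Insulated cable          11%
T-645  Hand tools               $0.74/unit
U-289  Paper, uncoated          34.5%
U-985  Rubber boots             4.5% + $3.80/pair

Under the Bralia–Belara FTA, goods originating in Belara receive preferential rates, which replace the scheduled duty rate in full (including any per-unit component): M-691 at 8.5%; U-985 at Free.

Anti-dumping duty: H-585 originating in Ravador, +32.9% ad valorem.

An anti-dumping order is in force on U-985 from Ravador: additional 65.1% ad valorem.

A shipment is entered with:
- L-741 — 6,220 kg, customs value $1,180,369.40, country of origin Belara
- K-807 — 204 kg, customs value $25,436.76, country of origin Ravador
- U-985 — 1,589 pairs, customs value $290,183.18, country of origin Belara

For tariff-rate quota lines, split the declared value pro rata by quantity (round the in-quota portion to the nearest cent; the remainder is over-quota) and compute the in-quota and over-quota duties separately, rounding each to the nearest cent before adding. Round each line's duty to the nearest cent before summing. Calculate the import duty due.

Line 1 (L-741, Belara, 6,220 kg, $1,180,369.40):
Code L-741 is under a tariff-rate quota (threshold 2,482 kg). In-quota: 2,482 kg at 1.5%; over-quota: 3,738 kg at 26.5%.
Pro-rata value split: in-quota = $1,180,369.40 × 2,482/6,220 = $471,009.14; over-quota = $1,180,369.40 − $471,009.14 = $709,360.26.
In-quota duty = $471,009.14 × 1.5% = $7,065.14. Over-quota duty = $709,360.26 × 26.5% = $187,980.47.
Line duty = $7,065.14 + $187,980.47 = $195,045.61.
Line 2 (K-807, Ravador, 204 kg, $25,436.76):
Base rate for K-807 is $3.10/kg.
Duty = 204 × $3.10 = $632.40.
Line 3 (U-985, Belara, 1,589 pairs, $290,183.18):
Base rate for U-985 is 4.5% + $3.80/pair.
Origin Belara qualifies under the Bralia–Belara agreement and U-985 is covered: preferential rate Free applies instead.
The additional-duty order on U-985 targets Ravador, not Belara; it does not apply.
Duty = $290,183.18 × 0% = $0.00.
Total = $195,045.61 + $632.40 + $0.00 = $195,678.01.

$195,678.01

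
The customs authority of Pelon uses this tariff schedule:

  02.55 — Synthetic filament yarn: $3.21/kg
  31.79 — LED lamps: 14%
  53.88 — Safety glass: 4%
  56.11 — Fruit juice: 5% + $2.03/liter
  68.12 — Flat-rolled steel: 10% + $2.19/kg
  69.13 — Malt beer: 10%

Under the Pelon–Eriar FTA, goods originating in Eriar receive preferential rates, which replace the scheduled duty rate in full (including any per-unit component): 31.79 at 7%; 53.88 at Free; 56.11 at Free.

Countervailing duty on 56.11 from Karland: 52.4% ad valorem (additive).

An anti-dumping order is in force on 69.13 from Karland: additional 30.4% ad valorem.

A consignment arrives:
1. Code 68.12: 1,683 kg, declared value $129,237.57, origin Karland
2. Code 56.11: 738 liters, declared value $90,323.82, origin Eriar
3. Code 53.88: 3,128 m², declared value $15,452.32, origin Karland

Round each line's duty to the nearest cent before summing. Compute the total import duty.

$17,227.62

Line 1 (68.12, Karland, 1,683 kg, $129,237.57):
Base rate for 68.12 is 10% + $2.19/kg.
Duty = $129,237.57 × 10% + 1,683 × $2.19 = $16,609.53.
Line 2 (56.11, Eriar, 738 liters, $90,323.82):
Base rate for 56.11 is 5% + $2.03/liter.
Origin Eriar qualifies under the Pelon–Eriar agreement and 56.11 is covered: preferential rate Free applies instead.
The additional-duty order on 56.11 targets Karland, not Eriar; it does not apply.
Duty = $90,323.82 × 0% = $0.00.
Line 3 (53.88, Karland, 3,128 m², $15,452.32):
Base rate for 53.88 is 4%.
53.88 has an FTA preferential rate, but origin Karland is not Eriar; base rate stands.
Duty = $15,452.32 × 4% = $618.09.
Total = $16,609.53 + $0.00 + $618.09 = $17,227.62.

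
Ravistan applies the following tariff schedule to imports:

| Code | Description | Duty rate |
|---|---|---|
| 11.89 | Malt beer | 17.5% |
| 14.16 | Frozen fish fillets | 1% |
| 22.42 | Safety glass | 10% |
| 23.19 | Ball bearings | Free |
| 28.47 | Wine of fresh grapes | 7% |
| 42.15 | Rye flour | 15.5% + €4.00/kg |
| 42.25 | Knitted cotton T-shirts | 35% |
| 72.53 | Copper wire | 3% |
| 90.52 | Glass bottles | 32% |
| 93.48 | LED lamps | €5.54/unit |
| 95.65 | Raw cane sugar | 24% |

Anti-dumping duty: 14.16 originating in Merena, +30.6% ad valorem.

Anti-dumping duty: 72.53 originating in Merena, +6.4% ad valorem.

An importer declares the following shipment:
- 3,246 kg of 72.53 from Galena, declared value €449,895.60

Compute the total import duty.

Line 1 (72.53, Galena, 3,246 kg, €449,895.60):
Base rate for 72.53 is 3%.
The additional-duty order on 72.53 targets Merena, not Galena; it does not apply.
Duty = €449,895.60 × 3% = €13,496.87.

€13,496.87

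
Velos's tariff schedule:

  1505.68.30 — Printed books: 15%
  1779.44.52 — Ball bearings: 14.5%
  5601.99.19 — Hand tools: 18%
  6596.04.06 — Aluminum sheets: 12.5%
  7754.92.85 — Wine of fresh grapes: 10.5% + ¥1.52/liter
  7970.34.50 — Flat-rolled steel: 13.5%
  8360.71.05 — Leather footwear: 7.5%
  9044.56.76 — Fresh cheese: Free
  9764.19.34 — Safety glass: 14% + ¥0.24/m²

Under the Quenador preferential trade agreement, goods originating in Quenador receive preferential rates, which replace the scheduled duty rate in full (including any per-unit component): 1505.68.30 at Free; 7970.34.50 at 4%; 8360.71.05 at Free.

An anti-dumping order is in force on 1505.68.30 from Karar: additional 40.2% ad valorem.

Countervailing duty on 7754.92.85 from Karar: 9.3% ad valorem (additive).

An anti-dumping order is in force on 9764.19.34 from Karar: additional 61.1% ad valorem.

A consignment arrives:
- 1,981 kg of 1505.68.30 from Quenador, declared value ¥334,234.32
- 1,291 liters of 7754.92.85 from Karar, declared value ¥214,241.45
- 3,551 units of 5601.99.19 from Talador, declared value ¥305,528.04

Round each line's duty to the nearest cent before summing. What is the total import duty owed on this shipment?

Line 1 (1505.68.30, Quenador, 1,981 kg, ¥334,234.32):
Base rate for 1505.68.30 is 15%.
Origin Quenador qualifies under the Velos–Quenador agreement and 1505.68.30 is covered: preferential rate Free applies instead.
The additional-duty order on 1505.68.30 targets Karar, not Quenador; it does not apply.
Duty = ¥334,234.32 × 0% = ¥0.00.
Line 2 (7754.92.85, Karar, 1,291 liters, ¥214,241.45):
Base rate for 7754.92.85 is 10.5% + ¥1.52/liter.
Additional duty on 7754.92.85 from Karar: +9.3%. Applied ad valorem rate: 10.5% + 9.3% = 19.8%.
Duty = ¥214,241.45 × 19.8% + 1,291 × ¥1.52 = ¥44,382.13.
Line 3 (5601.99.19, Talador, 3,551 units, ¥305,528.04):
Base rate for 5601.99.19 is 18%.
Duty = ¥305,528.04 × 18% = ¥54,995.05.
Total = ¥0.00 + ¥44,382.13 + ¥54,995.05 = ¥99,377.18.

¥99,377.18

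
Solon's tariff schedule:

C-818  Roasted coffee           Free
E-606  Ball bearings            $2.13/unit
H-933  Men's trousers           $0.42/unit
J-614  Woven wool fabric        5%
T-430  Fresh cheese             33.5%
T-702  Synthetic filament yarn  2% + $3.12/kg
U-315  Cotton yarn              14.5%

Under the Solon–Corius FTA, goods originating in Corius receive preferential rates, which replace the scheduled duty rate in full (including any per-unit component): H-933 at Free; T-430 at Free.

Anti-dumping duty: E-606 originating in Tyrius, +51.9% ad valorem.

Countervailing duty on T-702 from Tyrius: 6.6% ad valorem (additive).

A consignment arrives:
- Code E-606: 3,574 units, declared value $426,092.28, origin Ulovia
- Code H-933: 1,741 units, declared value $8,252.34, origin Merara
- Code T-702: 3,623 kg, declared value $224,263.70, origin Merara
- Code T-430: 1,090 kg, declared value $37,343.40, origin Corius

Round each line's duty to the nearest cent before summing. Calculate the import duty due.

Line 1 (E-606, Ulovia, 3,574 units, $426,092.28):
Base rate for E-606 is $2.13/unit.
The additional-duty order on E-606 targets Tyrius, not Ulovia; it does not apply.
Duty = 3,574 × $2.13 = $7,612.62.
Line 2 (H-933, Merara, 1,741 units, $8,252.34):
Base rate for H-933 is $0.42/unit.
H-933 has an FTA preferential rate, but origin Merara is not Corius; base rate stands.
Duty = 1,741 × $0.42 = $731.22.
Line 3 (T-702, Merara, 3,623 kg, $224,263.70):
Base rate for T-702 is 2% + $3.12/kg.
The additional-duty order on T-702 targets Tyrius, not Merara; it does not apply.
Duty = $224,263.70 × 2% + 3,623 × $3.12 = $15,789.03.
Line 4 (T-430, Corius, 1,090 kg, $37,343.40):
Base rate for T-430 is 33.5%.
Origin Corius qualifies under the Solon–Corius agreement and T-430 is covered: preferential rate Free applies instead.
Duty = $37,343.40 × 0% = $0.00.
Total = $7,612.62 + $731.22 + $15,789.03 + $0.00 = $24,132.87.

$24,132.87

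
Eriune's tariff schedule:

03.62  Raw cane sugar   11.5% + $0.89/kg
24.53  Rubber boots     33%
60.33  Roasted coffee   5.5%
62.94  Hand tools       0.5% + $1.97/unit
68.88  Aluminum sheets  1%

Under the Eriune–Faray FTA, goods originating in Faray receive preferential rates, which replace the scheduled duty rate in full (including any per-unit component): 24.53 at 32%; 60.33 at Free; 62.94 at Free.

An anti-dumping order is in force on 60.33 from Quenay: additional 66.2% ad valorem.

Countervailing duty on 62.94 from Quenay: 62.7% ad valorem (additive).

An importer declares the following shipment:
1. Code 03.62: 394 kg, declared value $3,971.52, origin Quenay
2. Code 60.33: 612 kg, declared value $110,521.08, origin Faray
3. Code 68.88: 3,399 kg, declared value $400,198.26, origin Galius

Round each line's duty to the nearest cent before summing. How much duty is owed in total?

Line 1 (03.62, Quenay, 394 kg, $3,971.52):
Base rate for 03.62 is 11.5% + $0.89/kg.
Duty = $3,971.52 × 11.5% + 394 × $0.89 = $807.38.
Line 2 (60.33, Faray, 612 kg, $110,521.08):
Base rate for 60.33 is 5.5%.
Origin Faray qualifies under the Eriune–Faray agreement and 60.33 is covered: preferential rate Free applies instead.
The additional-duty order on 60.33 targets Quenay, not Faray; it does not apply.
Duty = $110,521.08 × 0% = $0.00.
Line 3 (68.88, Galius, 3,399 kg, $400,198.26):
Base rate for 68.88 is 1%.
Duty = $400,198.26 × 1% = $4,001.98.
Total = $807.38 + $0.00 + $4,001.98 = $4,809.36.

$4,809.36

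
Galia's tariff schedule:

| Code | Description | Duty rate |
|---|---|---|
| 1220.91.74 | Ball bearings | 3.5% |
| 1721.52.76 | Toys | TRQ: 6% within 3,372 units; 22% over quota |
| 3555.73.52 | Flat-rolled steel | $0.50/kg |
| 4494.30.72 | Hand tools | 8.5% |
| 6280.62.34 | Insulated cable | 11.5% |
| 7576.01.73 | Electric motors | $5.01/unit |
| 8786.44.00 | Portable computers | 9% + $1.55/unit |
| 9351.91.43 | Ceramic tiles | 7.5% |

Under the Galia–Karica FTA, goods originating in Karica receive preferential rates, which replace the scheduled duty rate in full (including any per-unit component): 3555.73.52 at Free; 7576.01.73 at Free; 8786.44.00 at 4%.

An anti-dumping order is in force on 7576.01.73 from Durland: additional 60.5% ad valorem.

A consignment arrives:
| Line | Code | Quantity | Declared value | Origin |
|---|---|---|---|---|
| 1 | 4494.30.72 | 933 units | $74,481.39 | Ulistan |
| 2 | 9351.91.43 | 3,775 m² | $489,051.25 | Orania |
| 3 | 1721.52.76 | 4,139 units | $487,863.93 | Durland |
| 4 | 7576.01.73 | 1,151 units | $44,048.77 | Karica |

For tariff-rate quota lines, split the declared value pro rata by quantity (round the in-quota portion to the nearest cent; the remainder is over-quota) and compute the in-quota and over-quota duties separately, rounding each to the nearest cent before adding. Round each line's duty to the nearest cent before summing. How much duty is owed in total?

$86,746.60

Line 1 (4494.30.72, Ulistan, 933 units, $74,481.39):
Base rate for 4494.30.72 is 8.5%.
Duty = $74,481.39 × 8.5% = $6,330.92.
Line 2 (9351.91.43, Orania, 3,775 m², $489,051.25):
Base rate for 9351.91.43 is 7.5%.
Duty = $489,051.25 × 7.5% = $36,678.84.
Line 3 (1721.52.76, Durland, 4,139 units, $487,863.93):
Code 1721.52.76 is under a tariff-rate quota (threshold 3,372 units). In-quota: 3,372 units at 6%; over-quota: 767 units at 22%.
Pro-rata value split: in-quota = $487,863.93 × 3,372/4,139 = $397,457.64; over-quota = $487,863.93 − $397,457.64 = $90,406.29.
In-quota duty = $397,457.64 × 6% = $23,847.46. Over-quota duty = $90,406.29 × 22% = $19,889.38.
Line duty = $23,847.46 + $19,889.38 = $43,736.84.
Line 4 (7576.01.73, Karica, 1,151 units, $44,048.77):
Base rate for 7576.01.73 is $5.01/unit.
Origin Karica qualifies under the Galia–Karica agreement and 7576.01.73 is covered: preferential rate Free applies instead.
The additional-duty order on 7576.01.73 targets Durland, not Karica; it does not apply.
Duty = $44,048.77 × 0% = $0.00.
Total = $6,330.92 + $36,678.84 + $43,736.84 + $0.00 = $86,746.60.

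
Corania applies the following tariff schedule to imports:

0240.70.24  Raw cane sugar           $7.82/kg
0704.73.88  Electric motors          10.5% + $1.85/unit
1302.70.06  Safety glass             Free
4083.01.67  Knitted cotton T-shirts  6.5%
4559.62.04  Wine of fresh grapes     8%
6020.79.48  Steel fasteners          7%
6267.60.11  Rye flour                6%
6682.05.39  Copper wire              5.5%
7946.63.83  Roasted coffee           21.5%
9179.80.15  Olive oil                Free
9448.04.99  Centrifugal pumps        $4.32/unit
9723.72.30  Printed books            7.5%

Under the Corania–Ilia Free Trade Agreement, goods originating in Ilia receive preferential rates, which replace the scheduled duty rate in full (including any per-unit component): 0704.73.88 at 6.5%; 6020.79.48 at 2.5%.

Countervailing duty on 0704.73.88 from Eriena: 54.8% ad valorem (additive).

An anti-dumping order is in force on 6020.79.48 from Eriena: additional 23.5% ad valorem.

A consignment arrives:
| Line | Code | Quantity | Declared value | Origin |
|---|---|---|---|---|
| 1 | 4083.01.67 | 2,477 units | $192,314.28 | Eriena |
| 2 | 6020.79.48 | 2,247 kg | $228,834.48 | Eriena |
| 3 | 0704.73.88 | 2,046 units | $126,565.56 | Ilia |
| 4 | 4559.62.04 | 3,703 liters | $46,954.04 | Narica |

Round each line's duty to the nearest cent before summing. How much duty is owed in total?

Line 1 (4083.01.67, Eriena, 2,477 units, $192,314.28):
Base rate for 4083.01.67 is 6.5%.
Duty = $192,314.28 × 6.5% = $12,500.43.
Line 2 (6020.79.48, Eriena, 2,247 kg, $228,834.48):
Base rate for 6020.79.48 is 7%.
6020.79.48 has an FTA preferential rate, but origin Eriena is not Ilia; base rate stands.
Additional duty on 6020.79.48 from Eriena: +23.5%. Applied ad valorem rate: 7% + 23.5% = 30.5%.
Duty = $228,834.48 × 30.5% = $69,794.52.
Line 3 (0704.73.88, Ilia, 2,046 units, $126,565.56):
Base rate for 0704.73.88 is 10.5% + $1.85/unit.
Origin Ilia qualifies under the Corania–Ilia agreement and 0704.73.88 is covered: preferential rate 6.5% applies instead.
The additional-duty order on 0704.73.88 targets Eriena, not Ilia; it does not apply.
Duty = $126,565.56 × 6.5% = $8,226.76.
Line 4 (4559.62.04, Narica, 3,703 liters, $46,954.04):
Base rate for 4559.62.04 is 8%.
Duty = $46,954.04 × 8% = $3,756.32.
Total = $12,500.43 + $69,794.52 + $8,226.76 + $3,756.32 = $94,278.03.

$94,278.03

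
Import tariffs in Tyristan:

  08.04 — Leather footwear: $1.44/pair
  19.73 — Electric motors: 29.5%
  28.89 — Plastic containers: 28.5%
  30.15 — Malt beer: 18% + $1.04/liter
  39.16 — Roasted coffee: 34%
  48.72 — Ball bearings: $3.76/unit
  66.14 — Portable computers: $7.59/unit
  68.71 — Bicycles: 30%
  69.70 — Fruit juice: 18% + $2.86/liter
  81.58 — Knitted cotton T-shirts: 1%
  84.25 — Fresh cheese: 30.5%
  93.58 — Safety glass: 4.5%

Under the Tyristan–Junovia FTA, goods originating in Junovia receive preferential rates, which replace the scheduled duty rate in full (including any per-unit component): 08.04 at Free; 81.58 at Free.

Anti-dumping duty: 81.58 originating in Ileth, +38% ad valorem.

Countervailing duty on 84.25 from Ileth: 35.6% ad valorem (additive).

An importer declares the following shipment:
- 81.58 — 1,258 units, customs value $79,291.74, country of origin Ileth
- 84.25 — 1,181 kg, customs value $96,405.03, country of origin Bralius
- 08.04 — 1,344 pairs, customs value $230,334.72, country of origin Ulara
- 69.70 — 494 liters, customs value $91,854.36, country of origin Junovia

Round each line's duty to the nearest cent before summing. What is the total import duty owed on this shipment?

$80,209.29

Line 1 (81.58, Ileth, 1,258 units, $79,291.74):
Base rate for 81.58 is 1%.
81.58 has an FTA preferential rate, but origin Ileth is not Junovia; base rate stands.
Additional duty on 81.58 from Ileth: +38%. Applied ad valorem rate: 1% + 38% = 39%.
Duty = $79,291.74 × 39% = $30,923.78.
Line 2 (84.25, Bralius, 1,181 kg, $96,405.03):
Base rate for 84.25 is 30.5%.
The additional-duty order on 84.25 targets Ileth, not Bralius; it does not apply.
Duty = $96,405.03 × 30.5% = $29,403.53.
Line 3 (08.04, Ulara, 1,344 pairs, $230,334.72):
Base rate for 08.04 is $1.44/pair.
08.04 has an FTA preferential rate, but origin Ulara is not Junovia; base rate stands.
Duty = 1,344 × $1.44 = $1,935.36.
Line 4 (69.70, Junovia, 494 liters, $91,854.36):
Base rate for 69.70 is 18% + $2.86/liter.
Origin Junovia is the FTA partner but 69.70 is not on the preference list; base rate stands.
Duty = $91,854.36 × 18% + 494 × $2.86 = $17,946.62.
Total = $30,923.78 + $29,403.53 + $1,935.36 + $17,946.62 = $80,209.29.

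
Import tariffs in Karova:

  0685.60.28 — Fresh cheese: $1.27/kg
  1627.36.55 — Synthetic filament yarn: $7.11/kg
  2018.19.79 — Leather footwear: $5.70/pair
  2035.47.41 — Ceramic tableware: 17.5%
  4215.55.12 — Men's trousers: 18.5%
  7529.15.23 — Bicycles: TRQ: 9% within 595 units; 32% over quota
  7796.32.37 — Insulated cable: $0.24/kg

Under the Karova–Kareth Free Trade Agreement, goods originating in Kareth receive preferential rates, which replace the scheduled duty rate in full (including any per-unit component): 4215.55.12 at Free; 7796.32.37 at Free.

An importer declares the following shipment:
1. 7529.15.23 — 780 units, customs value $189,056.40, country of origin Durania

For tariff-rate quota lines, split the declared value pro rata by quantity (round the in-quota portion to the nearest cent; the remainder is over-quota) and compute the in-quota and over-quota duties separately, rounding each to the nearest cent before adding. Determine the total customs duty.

$27,328.35

Line 1 (7529.15.23, Durania, 780 units, $189,056.40):
Code 7529.15.23 is under a tariff-rate quota (threshold 595 units). In-quota: 595 units at 9%; over-quota: 185 units at 32%.
Pro-rata value split: in-quota = $189,056.40 × 595/780 = $144,216.10; over-quota = $189,056.40 − $144,216.10 = $44,840.30.
In-quota duty = $144,216.10 × 9% = $12,979.45. Over-quota duty = $44,840.30 × 32% = $14,348.90.
Line duty = $12,979.45 + $14,348.90 = $27,328.35.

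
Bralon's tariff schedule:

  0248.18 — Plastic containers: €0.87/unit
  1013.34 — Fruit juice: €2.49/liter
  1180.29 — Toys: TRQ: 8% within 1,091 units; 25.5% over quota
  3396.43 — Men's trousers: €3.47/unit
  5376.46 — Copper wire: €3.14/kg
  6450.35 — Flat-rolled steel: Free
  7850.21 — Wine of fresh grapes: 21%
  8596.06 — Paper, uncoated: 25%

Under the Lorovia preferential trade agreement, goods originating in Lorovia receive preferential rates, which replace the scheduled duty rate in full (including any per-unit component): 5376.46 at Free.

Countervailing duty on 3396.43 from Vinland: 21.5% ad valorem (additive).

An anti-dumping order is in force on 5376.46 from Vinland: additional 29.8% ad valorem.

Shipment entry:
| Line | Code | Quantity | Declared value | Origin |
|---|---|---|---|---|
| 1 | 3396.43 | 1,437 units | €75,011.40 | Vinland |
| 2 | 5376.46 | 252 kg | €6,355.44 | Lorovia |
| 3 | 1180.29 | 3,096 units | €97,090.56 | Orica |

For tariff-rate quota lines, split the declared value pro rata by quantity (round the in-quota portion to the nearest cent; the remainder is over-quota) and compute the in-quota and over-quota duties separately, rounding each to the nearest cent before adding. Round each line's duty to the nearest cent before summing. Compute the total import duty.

Line 1 (3396.43, Vinland, 1,437 units, €75,011.40):
Base rate for 3396.43 is €3.47/unit.
Additional duty on 3396.43 from Vinland: +21.5% ad valorem. Applied ad valorem rate = 21.5%.
Duty = €75,011.40 × 21.5% + 1,437 × €3.47 = €21,113.84.
Line 2 (5376.46, Lorovia, 252 kg, €6,355.44):
Base rate for 5376.46 is €3.14/kg.
Origin Lorovia qualifies under the Bralon–Lorovia agreement and 5376.46 is covered: preferential rate Free applies instead.
The additional-duty order on 5376.46 targets Vinland, not Lorovia; it does not apply.
Duty = €6,355.44 × 0% = €0.00.
Line 3 (1180.29, Orica, 3,096 units, €97,090.56):
Code 1180.29 is under a tariff-rate quota (threshold 1,091 units). In-quota: 1,091 units at 8%; over-quota: 2,005 units at 25.5%.
Pro-rata value split: in-quota = €97,090.56 × 1,091/3,096 = €34,213.76; over-quota = €97,090.56 − €34,213.76 = €62,876.80.
In-quota duty = €34,213.76 × 8% = €2,737.10. Over-quota duty = €62,876.80 × 25.5% = €16,033.58.
Line duty = €2,737.10 + €16,033.58 = €18,770.68.
Total = €21,113.84 + €0.00 + €18,770.68 = €39,884.52.

€39,884.52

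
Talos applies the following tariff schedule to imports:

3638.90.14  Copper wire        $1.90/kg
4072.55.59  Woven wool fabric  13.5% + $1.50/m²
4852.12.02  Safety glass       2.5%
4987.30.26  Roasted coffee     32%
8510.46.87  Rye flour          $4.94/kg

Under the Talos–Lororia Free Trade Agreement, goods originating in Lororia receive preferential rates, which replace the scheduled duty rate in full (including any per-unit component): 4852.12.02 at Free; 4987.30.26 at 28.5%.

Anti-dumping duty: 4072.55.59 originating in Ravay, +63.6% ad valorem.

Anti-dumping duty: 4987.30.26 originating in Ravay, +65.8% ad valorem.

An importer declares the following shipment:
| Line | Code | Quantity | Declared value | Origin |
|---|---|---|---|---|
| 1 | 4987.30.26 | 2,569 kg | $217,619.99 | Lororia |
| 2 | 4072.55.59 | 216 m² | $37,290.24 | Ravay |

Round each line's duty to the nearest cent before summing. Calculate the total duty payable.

$91,096.48

Line 1 (4987.30.26, Lororia, 2,569 kg, $217,619.99):
Base rate for 4987.30.26 is 32%.
Origin Lororia qualifies under the Talos–Lororia agreement and 4987.30.26 is covered: preferential rate 28.5% applies instead.
The additional-duty order on 4987.30.26 targets Ravay, not Lororia; it does not apply.
Duty = $217,619.99 × 28.5% = $62,021.70.
Line 2 (4072.55.59, Ravay, 216 m², $37,290.24):
Base rate for 4072.55.59 is 13.5% + $1.50/m².
Additional duty on 4072.55.59 from Ravay: +63.6%. Applied ad valorem rate: 13.5% + 63.6% = 77.1%.
Duty = $37,290.24 × 77.1% + 216 × $1.50 = $29,074.78.
Total = $62,021.70 + $29,074.78 = $91,096.48.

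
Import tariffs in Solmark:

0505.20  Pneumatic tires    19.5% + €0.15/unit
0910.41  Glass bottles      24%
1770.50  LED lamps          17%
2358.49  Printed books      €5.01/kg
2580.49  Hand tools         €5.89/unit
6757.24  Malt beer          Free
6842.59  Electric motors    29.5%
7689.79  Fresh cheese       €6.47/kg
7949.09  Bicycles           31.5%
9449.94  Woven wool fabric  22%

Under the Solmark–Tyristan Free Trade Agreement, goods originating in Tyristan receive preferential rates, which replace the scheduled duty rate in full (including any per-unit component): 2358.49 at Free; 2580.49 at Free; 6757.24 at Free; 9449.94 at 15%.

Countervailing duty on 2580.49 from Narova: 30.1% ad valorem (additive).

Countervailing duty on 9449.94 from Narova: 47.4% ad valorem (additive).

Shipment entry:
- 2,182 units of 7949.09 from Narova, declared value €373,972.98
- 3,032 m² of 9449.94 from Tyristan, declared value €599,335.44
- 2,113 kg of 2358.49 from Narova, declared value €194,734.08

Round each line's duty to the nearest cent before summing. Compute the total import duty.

Line 1 (7949.09, Narova, 2,182 units, €373,972.98):
Base rate for 7949.09 is 31.5%.
Duty = €373,972.98 × 31.5% = €117,801.49.
Line 2 (9449.94, Tyristan, 3,032 m², €599,335.44):
Base rate for 9449.94 is 22%.
Origin Tyristan qualifies under the Solmark–Tyristan agreement and 9449.94 is covered: preferential rate 15% applies instead.
The additional-duty order on 9449.94 targets Narova, not Tyristan; it does not apply.
Duty = €599,335.44 × 15% = €89,900.32.
Line 3 (2358.49, Narova, 2,113 kg, €194,734.08):
Base rate for 2358.49 is €5.01/kg.
2358.49 has an FTA preferential rate, but origin Narova is not Tyristan; base rate stands.
Duty = 2,113 × €5.01 = €10,586.13.
Total = €117,801.49 + €89,900.32 + €10,586.13 = €218,287.94.

€218,287.94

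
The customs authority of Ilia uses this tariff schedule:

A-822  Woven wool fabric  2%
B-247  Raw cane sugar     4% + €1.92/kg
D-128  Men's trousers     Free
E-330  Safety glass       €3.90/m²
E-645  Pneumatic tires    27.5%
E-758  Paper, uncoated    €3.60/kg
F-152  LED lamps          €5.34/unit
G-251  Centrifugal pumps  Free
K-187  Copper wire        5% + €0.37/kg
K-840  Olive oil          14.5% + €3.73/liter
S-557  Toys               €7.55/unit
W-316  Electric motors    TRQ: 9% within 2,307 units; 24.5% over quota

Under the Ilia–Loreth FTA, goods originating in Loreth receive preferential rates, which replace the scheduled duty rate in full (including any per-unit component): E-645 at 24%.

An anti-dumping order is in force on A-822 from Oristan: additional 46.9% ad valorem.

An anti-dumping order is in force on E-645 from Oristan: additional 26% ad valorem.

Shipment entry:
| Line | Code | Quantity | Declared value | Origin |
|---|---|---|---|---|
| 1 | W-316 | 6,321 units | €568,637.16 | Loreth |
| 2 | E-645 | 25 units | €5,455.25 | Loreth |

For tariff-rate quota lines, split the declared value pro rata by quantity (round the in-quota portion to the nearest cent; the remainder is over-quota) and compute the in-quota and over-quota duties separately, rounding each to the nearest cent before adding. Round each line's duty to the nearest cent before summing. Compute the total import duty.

€108,457.01

Line 1 (W-316, Loreth, 6,321 units, €568,637.16):
Code W-316 is under a tariff-rate quota (threshold 2,307 units). In-quota: 2,307 units at 9%; over-quota: 4,014 units at 24.5%.
Pro-rata value split: in-quota = €568,637.16 × 2,307/6,321 = €207,537.72; over-quota = €568,637.16 − €207,537.72 = €361,099.44.
In-quota duty = €207,537.72 × 9% = €18,678.39. Over-quota duty = €361,099.44 × 24.5% = €88,469.36.
Line duty = €18,678.39 + €88,469.36 = €107,147.75.
Line 2 (E-645, Loreth, 25 units, €5,455.25):
Base rate for E-645 is 27.5%.
Origin Loreth qualifies under the Ilia–Loreth agreement and E-645 is covered: preferential rate 24% applies instead.
The additional-duty order on E-645 targets Oristan, not Loreth; it does not apply.
Duty = €5,455.25 × 24% = €1,309.26.
Total = €107,147.75 + €1,309.26 = €108,457.01.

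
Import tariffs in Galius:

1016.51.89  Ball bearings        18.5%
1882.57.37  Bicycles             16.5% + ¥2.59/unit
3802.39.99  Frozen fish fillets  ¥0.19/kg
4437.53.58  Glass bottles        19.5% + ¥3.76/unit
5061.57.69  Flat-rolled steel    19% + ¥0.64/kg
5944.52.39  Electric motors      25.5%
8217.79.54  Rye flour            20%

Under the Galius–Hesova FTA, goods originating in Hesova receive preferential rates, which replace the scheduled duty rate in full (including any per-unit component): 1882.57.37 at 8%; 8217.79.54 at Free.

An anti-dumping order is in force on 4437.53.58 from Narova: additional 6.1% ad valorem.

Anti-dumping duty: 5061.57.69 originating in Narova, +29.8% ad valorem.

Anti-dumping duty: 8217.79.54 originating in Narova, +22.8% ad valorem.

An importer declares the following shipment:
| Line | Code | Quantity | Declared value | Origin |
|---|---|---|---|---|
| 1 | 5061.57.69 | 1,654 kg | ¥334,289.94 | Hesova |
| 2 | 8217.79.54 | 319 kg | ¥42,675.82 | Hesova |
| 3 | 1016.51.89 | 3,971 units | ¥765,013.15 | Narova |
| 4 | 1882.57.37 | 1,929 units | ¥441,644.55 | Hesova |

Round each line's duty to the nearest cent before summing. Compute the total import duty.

Line 1 (5061.57.69, Hesova, 1,654 kg, ¥334,289.94):
Base rate for 5061.57.69 is 19% + ¥0.64/kg.
Origin Hesova is the FTA partner but 5061.57.69 is not on the preference list; base rate stands.
The additional-duty order on 5061.57.69 targets Narova, not Hesova; it does not apply.
Duty = ¥334,289.94 × 19% + 1,654 × ¥0.64 = ¥64,573.65.
Line 2 (8217.79.54, Hesova, 319 kg, ¥42,675.82):
Base rate for 8217.79.54 is 20%.
Origin Hesova qualifies under the Galius–Hesova agreement and 8217.79.54 is covered: preferential rate Free applies instead.
The additional-duty order on 8217.79.54 targets Narova, not Hesova; it does not apply.
Duty = ¥42,675.82 × 0% = ¥0.00.
Line 3 (1016.51.89, Narova, 3,971 units, ¥765,013.15):
Base rate for 1016.51.89 is 18.5%.
Duty = ¥765,013.15 × 18.5% = ¥141,527.43.
Line 4 (1882.57.37, Hesova, 1,929 units, ¥441,644.55):
Base rate for 1882.57.37 is 16.5% + ¥2.59/unit.
Origin Hesova qualifies under the Galius–Hesova agreement and 1882.57.37 is covered: preferential rate 8% applies instead.
Duty = ¥441,644.55 × 8% = ¥35,331.56.
Total = ¥64,573.65 + ¥0.00 + ¥141,527.43 + ¥35,331.56 = ¥241,432.64.

¥241,432.64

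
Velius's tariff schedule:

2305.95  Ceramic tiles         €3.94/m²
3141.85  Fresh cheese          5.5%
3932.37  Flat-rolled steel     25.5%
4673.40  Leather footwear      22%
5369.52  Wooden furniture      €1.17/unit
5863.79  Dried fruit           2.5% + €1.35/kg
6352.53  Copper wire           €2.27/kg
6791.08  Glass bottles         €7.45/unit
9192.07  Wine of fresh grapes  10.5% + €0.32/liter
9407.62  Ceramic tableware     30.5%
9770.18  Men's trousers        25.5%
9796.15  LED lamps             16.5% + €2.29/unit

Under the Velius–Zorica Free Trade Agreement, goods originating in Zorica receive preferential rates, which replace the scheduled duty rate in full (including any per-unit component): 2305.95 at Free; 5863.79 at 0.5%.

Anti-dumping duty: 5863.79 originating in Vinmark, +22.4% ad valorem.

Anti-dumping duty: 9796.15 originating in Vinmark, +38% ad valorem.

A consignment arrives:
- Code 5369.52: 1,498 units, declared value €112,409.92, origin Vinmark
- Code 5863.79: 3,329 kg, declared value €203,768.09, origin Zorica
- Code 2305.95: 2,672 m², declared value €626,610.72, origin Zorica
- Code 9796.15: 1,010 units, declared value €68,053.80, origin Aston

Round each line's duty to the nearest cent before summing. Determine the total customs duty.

€16,313.28

Line 1 (5369.52, Vinmark, 1,498 units, €112,409.92):
Base rate for 5369.52 is €1.17/unit.
Duty = 1,498 × €1.17 = €1,752.66.
Line 2 (5863.79, Zorica, 3,329 kg, €203,768.09):
Base rate for 5863.79 is 2.5% + €1.35/kg.
Origin Zorica qualifies under the Velius–Zorica agreement and 5863.79 is covered: preferential rate 0.5% applies instead.
The additional-duty order on 5863.79 targets Vinmark, not Zorica; it does not apply.
Duty = €203,768.09 × 0.5% = €1,018.84.
Line 3 (2305.95, Zorica, 2,672 m², €626,610.72):
Base rate for 2305.95 is €3.94/m².
Origin Zorica qualifies under the Velius–Zorica agreement and 2305.95 is covered: preferential rate Free applies instead.
Duty = €626,610.72 × 0% = €0.00.
Line 4 (9796.15, Aston, 1,010 units, €68,053.80):
Base rate for 9796.15 is 16.5% + €2.29/unit.
The additional-duty order on 9796.15 targets Vinmark, not Aston; it does not apply.
Duty = €68,053.80 × 16.5% + 1,010 × €2.29 = €13,541.78.
Total = €1,752.66 + €1,018.84 + €0.00 + €13,541.78 = €16,313.28.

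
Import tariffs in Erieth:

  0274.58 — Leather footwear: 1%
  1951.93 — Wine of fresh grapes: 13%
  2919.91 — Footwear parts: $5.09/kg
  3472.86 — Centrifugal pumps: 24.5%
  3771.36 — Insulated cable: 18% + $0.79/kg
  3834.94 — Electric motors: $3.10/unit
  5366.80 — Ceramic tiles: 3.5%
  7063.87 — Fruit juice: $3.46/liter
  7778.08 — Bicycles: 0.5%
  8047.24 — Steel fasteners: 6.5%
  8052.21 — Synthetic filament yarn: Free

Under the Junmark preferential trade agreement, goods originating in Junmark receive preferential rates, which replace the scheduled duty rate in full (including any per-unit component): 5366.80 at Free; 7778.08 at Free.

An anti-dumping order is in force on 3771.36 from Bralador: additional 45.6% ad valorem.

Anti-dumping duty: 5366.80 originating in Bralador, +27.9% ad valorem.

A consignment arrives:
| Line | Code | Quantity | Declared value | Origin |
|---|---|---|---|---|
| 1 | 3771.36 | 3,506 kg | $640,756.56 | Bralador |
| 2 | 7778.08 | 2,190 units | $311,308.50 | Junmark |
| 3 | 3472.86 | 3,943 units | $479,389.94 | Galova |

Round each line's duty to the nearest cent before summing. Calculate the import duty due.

$527,741.45

Line 1 (3771.36, Bralador, 3,506 kg, $640,756.56):
Base rate for 3771.36 is 18% + $0.79/kg.
Additional duty on 3771.36 from Bralador: +45.6%. Applied ad valorem rate: 18% + 45.6% = 63.6%.
Duty = $640,756.56 × 63.6% + 3,506 × $0.79 = $410,290.91.
Line 2 (7778.08, Junmark, 2,190 units, $311,308.50):
Base rate for 7778.08 is 0.5%.
Origin Junmark qualifies under the Erieth–Junmark agreement and 7778.08 is covered: preferential rate Free applies instead.
Duty = $311,308.50 × 0% = $0.00.
Line 3 (3472.86, Galova, 3,943 units, $479,389.94):
Base rate for 3472.86 is 24.5%.
Duty = $479,389.94 × 24.5% = $117,450.54.
Total = $410,290.91 + $0.00 + $117,450.54 = $527,741.45.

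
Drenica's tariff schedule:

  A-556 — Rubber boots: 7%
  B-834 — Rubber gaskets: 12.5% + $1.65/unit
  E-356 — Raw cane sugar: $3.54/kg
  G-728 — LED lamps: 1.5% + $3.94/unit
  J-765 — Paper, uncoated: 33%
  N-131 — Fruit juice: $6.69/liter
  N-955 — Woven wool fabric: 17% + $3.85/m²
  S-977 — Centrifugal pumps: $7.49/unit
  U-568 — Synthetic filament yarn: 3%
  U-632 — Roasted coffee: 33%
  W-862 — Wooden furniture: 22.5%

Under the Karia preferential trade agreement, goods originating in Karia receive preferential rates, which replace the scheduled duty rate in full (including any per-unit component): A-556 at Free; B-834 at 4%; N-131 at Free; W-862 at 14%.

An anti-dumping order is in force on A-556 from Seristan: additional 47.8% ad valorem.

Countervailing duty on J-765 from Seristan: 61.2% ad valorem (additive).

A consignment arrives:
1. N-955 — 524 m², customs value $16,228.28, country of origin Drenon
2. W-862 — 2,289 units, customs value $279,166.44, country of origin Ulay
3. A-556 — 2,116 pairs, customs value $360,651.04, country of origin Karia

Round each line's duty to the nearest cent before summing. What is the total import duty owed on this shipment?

Line 1 (N-955, Drenon, 524 m², $16,228.28):
Base rate for N-955 is 17% + $3.85/m².
Duty = $16,228.28 × 17% + 524 × $3.85 = $4,776.21.
Line 2 (W-862, Ulay, 2,289 units, $279,166.44):
Base rate for W-862 is 22.5%.
W-862 has an FTA preferential rate, but origin Ulay is not Karia; base rate stands.
Duty = $279,166.44 × 22.5% = $62,812.45.
Line 3 (A-556, Karia, 2,116 pairs, $360,651.04):
Base rate for A-556 is 7%.
Origin Karia qualifies under the Drenica–Karia agreement and A-556 is covered: preferential rate Free applies instead.
The additional-duty order on A-556 targets Seristan, not Karia; it does not apply.
Duty = $360,651.04 × 0% = $0.00.
Total = $4,776.21 + $62,812.45 + $0.00 = $67,588.66.

$67,588.66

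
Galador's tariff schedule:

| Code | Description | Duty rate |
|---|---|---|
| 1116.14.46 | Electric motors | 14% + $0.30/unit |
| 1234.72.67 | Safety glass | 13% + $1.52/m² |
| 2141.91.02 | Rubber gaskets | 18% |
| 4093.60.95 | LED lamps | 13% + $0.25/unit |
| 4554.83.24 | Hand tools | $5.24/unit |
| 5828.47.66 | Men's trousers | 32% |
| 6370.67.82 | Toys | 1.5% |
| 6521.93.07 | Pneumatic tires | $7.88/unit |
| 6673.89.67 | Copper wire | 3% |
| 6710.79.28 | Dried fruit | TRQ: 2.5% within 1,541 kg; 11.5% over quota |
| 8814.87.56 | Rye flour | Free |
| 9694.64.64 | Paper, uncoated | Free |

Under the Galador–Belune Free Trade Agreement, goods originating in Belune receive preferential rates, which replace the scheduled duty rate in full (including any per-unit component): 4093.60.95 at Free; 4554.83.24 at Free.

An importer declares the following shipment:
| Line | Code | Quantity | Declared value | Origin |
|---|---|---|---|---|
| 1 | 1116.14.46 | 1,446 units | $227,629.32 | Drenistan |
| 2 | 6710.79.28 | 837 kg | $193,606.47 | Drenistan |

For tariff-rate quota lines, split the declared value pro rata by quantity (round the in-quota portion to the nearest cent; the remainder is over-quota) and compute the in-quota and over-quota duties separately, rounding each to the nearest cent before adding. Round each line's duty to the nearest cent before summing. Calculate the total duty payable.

Line 1 (1116.14.46, Drenistan, 1,446 units, $227,629.32):
Base rate for 1116.14.46 is 14% + $0.30/unit.
Duty = $227,629.32 × 14% + 1,446 × $0.30 = $32,301.90.
Line 2 (6710.79.28, Drenistan, 837 kg, $193,606.47):
Code 6710.79.28 is under a tariff-rate quota (threshold 1,541 kg). Quantity 837 kg is within the quota, so the in-quota rate 2.5% applies to the full value.
Duty = $193,606.47 × 2.5% = $4,840.16.
Total = $32,301.90 + $4,840.16 = $37,142.06.

$37,142.06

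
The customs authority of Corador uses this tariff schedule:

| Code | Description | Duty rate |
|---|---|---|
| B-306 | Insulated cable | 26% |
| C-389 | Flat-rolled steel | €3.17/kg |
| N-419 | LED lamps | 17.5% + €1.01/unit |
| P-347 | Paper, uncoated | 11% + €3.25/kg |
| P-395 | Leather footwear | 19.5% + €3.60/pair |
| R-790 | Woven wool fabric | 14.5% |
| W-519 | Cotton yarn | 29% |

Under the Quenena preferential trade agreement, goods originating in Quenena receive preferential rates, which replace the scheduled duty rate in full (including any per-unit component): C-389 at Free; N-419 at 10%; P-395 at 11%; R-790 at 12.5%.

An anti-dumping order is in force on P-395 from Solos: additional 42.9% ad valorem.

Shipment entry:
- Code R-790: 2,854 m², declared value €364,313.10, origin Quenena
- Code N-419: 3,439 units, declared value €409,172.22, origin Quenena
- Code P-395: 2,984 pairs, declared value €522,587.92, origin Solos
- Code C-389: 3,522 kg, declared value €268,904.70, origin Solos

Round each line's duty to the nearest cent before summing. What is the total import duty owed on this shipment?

Line 1 (R-790, Quenena, 2,854 m², €364,313.10):
Base rate for R-790 is 14.5%.
Origin Quenena qualifies under the Corador–Quenena agreement and R-790 is covered: preferential rate 12.5% applies instead.
Duty = €364,313.10 × 12.5% = €45,539.14.
Line 2 (N-419, Quenena, 3,439 units, €409,172.22):
Base rate for N-419 is 17.5% + €1.01/unit.
Origin Quenena qualifies under the Corador–Quenena agreement and N-419 is covered: preferential rate 10% applies instead.
Duty = €409,172.22 × 10% = €40,917.22.
Line 3 (P-395, Solos, 2,984 pairs, €522,587.92):
Base rate for P-395 is 19.5% + €3.60/pair.
P-395 has an FTA preferential rate, but origin Solos is not Quenena; base rate stands.
Additional duty on P-395 from Solos: +42.9%. Applied ad valorem rate: 19.5% + 42.9% = 62.4%.
Duty = €522,587.92 × 62.4% + 2,984 × €3.60 = €336,837.26.
Line 4 (C-389, Solos, 3,522 kg, €268,904.70):
Base rate for C-389 is €3.17/kg.
C-389 has an FTA preferential rate, but origin Solos is not Quenena; base rate stands.
Duty = 3,522 × €3.17 = €11,164.74.
Total = €45,539.14 + €40,917.22 + €336,837.26 + €11,164.74 = €434,458.36.

€434,458.36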